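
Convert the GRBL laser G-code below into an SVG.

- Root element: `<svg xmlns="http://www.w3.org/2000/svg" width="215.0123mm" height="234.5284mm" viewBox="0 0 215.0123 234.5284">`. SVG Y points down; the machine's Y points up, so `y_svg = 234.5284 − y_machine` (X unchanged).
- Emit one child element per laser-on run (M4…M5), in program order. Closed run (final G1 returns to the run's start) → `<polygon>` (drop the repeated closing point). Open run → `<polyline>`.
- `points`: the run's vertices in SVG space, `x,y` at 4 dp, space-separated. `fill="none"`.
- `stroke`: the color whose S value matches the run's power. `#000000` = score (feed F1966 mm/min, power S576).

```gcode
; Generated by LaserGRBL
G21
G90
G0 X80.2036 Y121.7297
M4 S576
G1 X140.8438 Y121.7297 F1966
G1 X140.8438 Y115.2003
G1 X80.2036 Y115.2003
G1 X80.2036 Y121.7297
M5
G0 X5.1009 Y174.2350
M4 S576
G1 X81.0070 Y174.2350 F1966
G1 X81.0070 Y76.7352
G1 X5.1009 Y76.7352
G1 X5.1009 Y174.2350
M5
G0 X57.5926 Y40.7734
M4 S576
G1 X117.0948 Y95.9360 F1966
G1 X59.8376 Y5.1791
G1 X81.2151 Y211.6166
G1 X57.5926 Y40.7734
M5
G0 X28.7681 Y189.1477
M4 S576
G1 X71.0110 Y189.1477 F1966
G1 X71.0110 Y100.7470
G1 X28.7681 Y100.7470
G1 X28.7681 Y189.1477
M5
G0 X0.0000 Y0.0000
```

<svg xmlns="http://www.w3.org/2000/svg" width="215.0123mm" height="234.5284mm" viewBox="0 0 215.0123 234.5284">
  <polygon points="80.2036,112.7987 140.8438,112.7987 140.8438,119.3281 80.2036,119.3281" fill="none" stroke="#000000"/>
  <polygon points="5.1009,60.2934 81.0070,60.2934 81.0070,157.7932 5.1009,157.7932" fill="none" stroke="#000000"/>
  <polygon points="57.5926,193.7550 117.0948,138.5924 59.8376,229.3493 81.2151,22.9118" fill="none" stroke="#000000"/>
  <polygon points="28.7681,45.3807 71.0110,45.3807 71.0110,133.7814 28.7681,133.7814" fill="none" stroke="#000000"/>
</svg>

y_svg = 234.5284 − y_m. Every run uses S576, so all elements get stroke `#000000` (score).

[1] closed run; points: 80.2036,112.7987 140.8438,112.7987 140.8438,119.3281 80.2036,119.3281

[2] closed run; points: 5.1009,60.2934 81.0070,60.2934 81.0070,157.7932 5.1009,157.7932

[3] closed run; points: 57.5926,193.7550 117.0948,138.5924 59.8376,229.3493 81.2151,22.9118

[4] closed run; points: 28.7681,45.3807 71.0110,45.3807 71.0110,133.7814 28.7681,133.7814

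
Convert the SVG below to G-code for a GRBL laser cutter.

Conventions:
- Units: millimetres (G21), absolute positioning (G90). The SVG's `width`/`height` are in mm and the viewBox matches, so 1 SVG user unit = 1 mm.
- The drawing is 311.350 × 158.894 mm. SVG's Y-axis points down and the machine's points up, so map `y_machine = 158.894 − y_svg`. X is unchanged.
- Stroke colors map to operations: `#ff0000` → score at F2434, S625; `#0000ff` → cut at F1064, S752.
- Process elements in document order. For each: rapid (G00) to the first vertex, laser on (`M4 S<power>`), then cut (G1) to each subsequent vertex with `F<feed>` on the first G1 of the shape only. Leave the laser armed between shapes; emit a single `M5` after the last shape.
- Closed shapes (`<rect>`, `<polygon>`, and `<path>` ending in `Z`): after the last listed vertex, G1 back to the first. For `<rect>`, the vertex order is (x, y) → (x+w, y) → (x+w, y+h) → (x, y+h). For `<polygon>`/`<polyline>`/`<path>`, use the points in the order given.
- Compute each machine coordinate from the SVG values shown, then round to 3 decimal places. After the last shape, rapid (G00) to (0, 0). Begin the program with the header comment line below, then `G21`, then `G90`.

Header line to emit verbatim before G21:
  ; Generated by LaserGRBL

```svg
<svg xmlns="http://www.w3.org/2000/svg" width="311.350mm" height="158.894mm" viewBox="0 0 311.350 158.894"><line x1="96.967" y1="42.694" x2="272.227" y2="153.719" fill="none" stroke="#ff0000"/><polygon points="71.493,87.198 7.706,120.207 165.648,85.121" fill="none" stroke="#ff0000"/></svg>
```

Since the viewBox matches the mm dimensions, user units are millimetres directly. The only transform is the Y-flip y_m = 158.894 − y_svg.

Shape 1 is a line segment drawn with `<line>`. Its stroke #ff0000 means score at S625, F2434. After flipping Y the toolpath is (96.967,116.200) → (272.227,5.175).

Shape 2 is a closed polygon drawn with `<polygon>`. Its stroke #ff0000 means score at S625, F2434. After flipping Y the toolpath is (71.493,71.696) → (7.706,38.687) → (165.648,73.773) → (71.493,71.696), returning to the start.

; Generated by LaserGRBL
G21
G90
G00 X96.967 Y116.200
M4 S625
G1 X272.227 Y5.175 F2434
G00 X71.493 Y71.696
M4 S625
G1 X7.706 Y38.687 F2434
G1 X165.648 Y73.773
G1 X71.493 Y71.696
M5
G00 X0.000 Y0.000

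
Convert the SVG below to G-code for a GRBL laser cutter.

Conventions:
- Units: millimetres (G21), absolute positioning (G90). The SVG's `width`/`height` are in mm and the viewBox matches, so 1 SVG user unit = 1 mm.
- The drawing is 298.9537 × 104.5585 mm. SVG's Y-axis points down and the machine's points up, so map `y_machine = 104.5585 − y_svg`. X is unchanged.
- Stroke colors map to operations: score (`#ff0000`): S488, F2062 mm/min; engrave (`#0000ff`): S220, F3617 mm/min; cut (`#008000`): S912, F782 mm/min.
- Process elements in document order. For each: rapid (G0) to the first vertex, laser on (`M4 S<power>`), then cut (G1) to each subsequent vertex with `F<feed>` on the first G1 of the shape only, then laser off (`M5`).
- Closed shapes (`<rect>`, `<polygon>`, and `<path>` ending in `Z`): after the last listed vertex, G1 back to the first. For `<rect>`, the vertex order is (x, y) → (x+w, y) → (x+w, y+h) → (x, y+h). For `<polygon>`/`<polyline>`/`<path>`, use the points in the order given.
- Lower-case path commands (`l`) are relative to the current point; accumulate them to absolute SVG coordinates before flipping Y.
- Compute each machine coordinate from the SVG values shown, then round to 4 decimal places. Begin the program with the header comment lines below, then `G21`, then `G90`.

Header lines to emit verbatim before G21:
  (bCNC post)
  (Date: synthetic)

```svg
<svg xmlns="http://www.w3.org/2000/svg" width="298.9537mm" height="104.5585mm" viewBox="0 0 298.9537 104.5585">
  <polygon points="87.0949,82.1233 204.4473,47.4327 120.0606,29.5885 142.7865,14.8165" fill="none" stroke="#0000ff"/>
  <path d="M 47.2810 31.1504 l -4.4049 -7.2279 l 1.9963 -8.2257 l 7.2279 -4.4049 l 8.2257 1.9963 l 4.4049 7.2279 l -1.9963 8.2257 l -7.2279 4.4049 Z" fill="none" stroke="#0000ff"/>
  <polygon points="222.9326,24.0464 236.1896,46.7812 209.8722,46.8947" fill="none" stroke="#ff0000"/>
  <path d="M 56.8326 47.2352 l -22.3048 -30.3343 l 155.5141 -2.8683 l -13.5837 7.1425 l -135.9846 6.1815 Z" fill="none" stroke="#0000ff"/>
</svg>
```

viewBox `0 0 298.9537 104.5585` with mm width/height → 1 unit = 1 mm. Flip: y_m = 104.5585 − y_svg.

**Shape 1** — `<polygon>` closed polygon, stroke `#0000ff` → engrave (S220, F3617). Machine vertices: (87.0949,22.4352) → (204.4473,57.1258) → (120.0606,74.9700) → (142.7865,89.7420) → (87.0949,22.4352). Closed: final G1 returns to the first vertex.

**Shape 2** — `<path>` regular polygon, stroke `#0000ff` → engrave (S220, F3617). Machine vertices: (47.2810,73.4081) → (42.8761,80.6360) → (44.8724,88.8617) → (52.1003,93.2666) → (60.3260,91.2703) → (64.7309,84.0424) → (62.7346,75.8167) → (55.5067,71.4118) → (47.2810,73.4081). Closed: final G1 returns to the first vertex.

**Shape 3** — `<polygon>` regular polygon, stroke `#ff0000` → score (S488, F2062). Machine vertices: (222.9326,80.5121) → (236.1896,57.7773) → (209.8722,57.6638) → (222.9326,80.5121). Closed: final G1 returns to the first vertex.

**Shape 4** — `<path>` closed polygon, stroke `#0000ff` → engrave (S220, F3617). Machine vertices: (56.8326,57.3233) → (34.5278,87.6576) → (190.0419,90.5259) → (176.4582,83.3834) → (40.4736,77.2019) → (56.8326,57.3233). Closed: final G1 returns to the first vertex.

(bCNC post)
(Date: synthetic)
G21
G90
G0 X87.0949 Y22.4352
M4 S220
G1 X204.4473 Y57.1258 F3617
G1 X120.0606 Y74.9700
G1 X142.7865 Y89.7420
G1 X87.0949 Y22.4352
M5
G0 X47.2810 Y73.4081
M4 S220
G1 X42.8761 Y80.6360 F3617
G1 X44.8724 Y88.8617
G1 X52.1003 Y93.2666
G1 X60.3260 Y91.2703
G1 X64.7309 Y84.0424
G1 X62.7346 Y75.8167
G1 X55.5067 Y71.4118
G1 X47.2810 Y73.4081
M5
G0 X222.9326 Y80.5121
M4 S488
G1 X236.1896 Y57.7773 F2062
G1 X209.8722 Y57.6638
G1 X222.9326 Y80.5121
M5
G0 X56.8326 Y57.3233
M4 S220
G1 X34.5278 Y87.6576 F3617
G1 X190.0419 Y90.5259
G1 X176.4582 Y83.3834
G1 X40.4736 Y77.2019
G1 X56.8326 Y57.3233
M5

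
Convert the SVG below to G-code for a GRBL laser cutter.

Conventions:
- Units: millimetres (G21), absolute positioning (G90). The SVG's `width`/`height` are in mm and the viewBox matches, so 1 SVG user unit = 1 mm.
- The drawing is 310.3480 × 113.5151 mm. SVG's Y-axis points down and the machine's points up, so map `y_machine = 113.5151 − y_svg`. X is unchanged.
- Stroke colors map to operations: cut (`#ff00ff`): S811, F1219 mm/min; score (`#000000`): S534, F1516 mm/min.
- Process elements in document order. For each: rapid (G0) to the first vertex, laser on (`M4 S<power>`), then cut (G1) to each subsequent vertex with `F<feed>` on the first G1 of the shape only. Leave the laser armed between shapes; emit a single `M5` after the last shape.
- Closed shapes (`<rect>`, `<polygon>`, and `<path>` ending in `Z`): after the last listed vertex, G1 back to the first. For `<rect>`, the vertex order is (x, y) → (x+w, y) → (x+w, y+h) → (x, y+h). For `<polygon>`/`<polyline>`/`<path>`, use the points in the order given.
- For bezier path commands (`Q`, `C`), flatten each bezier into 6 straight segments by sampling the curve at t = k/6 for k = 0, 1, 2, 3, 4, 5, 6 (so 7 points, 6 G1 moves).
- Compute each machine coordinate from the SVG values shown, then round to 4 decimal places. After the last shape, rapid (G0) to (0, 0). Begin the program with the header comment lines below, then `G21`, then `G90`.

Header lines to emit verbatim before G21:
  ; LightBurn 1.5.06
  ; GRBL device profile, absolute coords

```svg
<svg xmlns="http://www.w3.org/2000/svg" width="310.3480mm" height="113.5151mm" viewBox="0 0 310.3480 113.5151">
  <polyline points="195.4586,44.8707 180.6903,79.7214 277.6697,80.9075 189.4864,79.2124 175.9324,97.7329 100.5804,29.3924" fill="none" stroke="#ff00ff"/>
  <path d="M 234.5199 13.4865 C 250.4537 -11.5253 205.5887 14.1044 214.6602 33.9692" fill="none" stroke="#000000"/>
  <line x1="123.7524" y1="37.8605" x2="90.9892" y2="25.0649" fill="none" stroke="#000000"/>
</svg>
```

viewBox `0 0 310.3480 113.5151` with mm width/height → 1 unit = 1 mm. Flip: y_m = 113.5151 − y_svg.

**Shape 1** — `<polyline>` open polyline, stroke `#ff00ff` → cut (S811, F1219). Machine vertices: (195.4586,68.6444) → (180.6903,33.7937) → (277.6697,32.6076) → (189.4864,34.3027) → (175.9324,15.7822) → (100.5804,84.1227). Open path.

**Shape 2** — `<path>` cubic bezier, stroke `#000000` → score (S534, F1516). Control points (SVG): P0=(234.5199,13.4865), P1=(250.4537,-11.5253), P2=(205.5887,14.1044), P3=(214.6602,33.9692); sampled at t=k/6. Machine vertices: (234.5199,100.0286) → (237.9514,108.5755) → (234.4369,110.2490) → (227.1634,106.6160) → (219.3181,99.2432) → (214.0880,89.6976) → (214.6602,79.5459). Open path.

**Shape 3** — `<line>` line segment, stroke `#000000` → score (S534, F1516). Machine vertices: (123.7524,75.6546) → (90.9892,88.4502). Open path.

; LightBurn 1.5.06
; GRBL device profile, absolute coords
G21
G90
G0 X195.4586 Y68.6444
M4 S811
G1 X180.6903 Y33.7937 F1219
G1 X277.6697 Y32.6076
G1 X189.4864 Y34.3027
G1 X175.9324 Y15.7822
G1 X100.5804 Y84.1227
G0 X234.5199 Y100.0286
M4 S534
G1 X237.9514 Y108.5755 F1516
G1 X234.4369 Y110.2490
G1 X227.1634 Y106.6160
G1 X219.3181 Y99.2432
G1 X214.0880 Y89.6976
G1 X214.6602 Y79.5459
G0 X123.7524 Y75.6546
M4 S534
G1 X90.9892 Y88.4502 F1516
M5
G0 X0.0000 Y0.0000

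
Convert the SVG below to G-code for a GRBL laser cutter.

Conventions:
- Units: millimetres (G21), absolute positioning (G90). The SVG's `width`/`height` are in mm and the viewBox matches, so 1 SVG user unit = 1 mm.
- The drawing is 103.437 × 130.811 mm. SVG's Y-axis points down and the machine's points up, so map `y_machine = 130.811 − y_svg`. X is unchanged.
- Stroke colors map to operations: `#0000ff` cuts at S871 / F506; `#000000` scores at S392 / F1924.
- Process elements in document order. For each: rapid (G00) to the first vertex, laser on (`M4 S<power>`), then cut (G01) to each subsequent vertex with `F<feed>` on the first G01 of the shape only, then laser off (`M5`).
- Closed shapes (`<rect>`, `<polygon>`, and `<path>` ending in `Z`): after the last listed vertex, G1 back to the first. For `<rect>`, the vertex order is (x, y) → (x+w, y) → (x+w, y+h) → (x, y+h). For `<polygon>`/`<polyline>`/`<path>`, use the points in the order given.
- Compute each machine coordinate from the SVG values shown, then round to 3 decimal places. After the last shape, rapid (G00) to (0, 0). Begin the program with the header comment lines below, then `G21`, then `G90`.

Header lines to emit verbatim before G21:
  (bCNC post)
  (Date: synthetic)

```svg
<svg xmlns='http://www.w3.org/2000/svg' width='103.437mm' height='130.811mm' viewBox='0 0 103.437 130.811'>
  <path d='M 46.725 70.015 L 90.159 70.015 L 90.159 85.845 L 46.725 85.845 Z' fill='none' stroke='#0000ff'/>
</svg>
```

1 u = 1 mm; y_m = 130.811 − y.

[1] `<path>` rectangle, #0000ff→cut S871 F506: (46.725,60.796) → (90.159,60.796) → (90.159,44.966) → (46.725,44.966) → (46.725,60.796) (closed)

(bCNC post)
(Date: synthetic)
G21
G90
G00 X46.725 Y60.796
M4 S871
G01 X90.159 Y60.796 F506
G01 X90.159 Y44.966
G01 X46.725 Y44.966
G01 X46.725 Y60.796
M5
G00 X0.000 Y0.000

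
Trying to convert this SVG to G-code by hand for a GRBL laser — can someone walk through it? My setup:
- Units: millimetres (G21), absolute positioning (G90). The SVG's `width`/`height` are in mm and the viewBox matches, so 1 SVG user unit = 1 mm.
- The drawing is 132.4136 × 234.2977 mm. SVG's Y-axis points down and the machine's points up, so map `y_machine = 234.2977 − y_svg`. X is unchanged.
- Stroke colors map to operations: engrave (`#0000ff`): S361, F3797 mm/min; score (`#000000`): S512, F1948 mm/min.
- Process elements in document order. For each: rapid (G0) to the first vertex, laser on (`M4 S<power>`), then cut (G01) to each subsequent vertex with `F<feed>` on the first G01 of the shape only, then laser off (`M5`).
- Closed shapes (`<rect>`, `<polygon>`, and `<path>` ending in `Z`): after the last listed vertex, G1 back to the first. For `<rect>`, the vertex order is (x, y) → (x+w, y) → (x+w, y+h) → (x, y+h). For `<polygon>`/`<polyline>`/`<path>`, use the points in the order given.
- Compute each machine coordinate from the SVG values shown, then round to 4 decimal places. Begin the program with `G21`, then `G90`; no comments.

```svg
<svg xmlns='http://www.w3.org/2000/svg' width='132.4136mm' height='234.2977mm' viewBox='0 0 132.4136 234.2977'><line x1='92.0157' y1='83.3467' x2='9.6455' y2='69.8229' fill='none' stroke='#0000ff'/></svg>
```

1 u = 1 mm; y_m = 234.2977 − y.

[1] `<line>` line segment, #0000ff→engrave S361 F3797: (92.0157,150.9510) → (9.6455,164.4748)

G21
G90
G0 X92.0157 Y150.9510
M4 S361
G01 X9.6455 Y164.4748 F3797
M5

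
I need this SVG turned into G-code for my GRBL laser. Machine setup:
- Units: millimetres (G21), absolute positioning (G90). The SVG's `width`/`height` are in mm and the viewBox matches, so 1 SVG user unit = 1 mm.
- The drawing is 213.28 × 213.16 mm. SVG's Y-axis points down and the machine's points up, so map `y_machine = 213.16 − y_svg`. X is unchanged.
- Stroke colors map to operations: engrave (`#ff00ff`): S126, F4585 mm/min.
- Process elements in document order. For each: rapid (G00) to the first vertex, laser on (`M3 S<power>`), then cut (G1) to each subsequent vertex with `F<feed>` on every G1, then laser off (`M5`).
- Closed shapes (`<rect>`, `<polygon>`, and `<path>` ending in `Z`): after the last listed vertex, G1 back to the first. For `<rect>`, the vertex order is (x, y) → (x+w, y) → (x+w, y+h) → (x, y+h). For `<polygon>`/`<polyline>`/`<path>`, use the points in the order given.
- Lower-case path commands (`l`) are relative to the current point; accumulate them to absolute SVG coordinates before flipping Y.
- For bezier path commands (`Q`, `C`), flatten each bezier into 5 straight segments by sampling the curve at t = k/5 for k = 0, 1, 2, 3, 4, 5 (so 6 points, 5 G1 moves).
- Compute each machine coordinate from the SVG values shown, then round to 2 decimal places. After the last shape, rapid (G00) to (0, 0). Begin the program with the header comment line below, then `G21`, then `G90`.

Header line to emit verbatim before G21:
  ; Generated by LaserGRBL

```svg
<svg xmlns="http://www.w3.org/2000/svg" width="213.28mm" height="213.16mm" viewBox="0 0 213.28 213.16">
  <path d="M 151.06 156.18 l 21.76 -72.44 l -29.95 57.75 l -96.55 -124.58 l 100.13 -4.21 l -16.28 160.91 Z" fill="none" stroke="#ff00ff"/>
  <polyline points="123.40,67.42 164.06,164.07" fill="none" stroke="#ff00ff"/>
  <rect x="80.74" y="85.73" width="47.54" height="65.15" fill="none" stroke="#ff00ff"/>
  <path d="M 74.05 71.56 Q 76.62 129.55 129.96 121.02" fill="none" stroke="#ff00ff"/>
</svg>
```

; Generated by LaserGRBL
G21
G90
G00 X151.06 Y56.98
M3 S126
G1 X172.82 Y129.42 F4585
G1 X142.87 Y71.67 F4585
G1 X46.32 Y196.25 F4585
G1 X146.45 Y200.46 F4585
G1 X130.17 Y39.55 F4585
G1 X151.06 Y56.98 F4585
M5
G00 X123.40 Y145.74
M3 S126
G1 X164.06 Y49.09 F4585
M5
G00 X80.74 Y127.43
M3 S126
G1 X128.28 Y127.43 F4585
G1 X128.28 Y62.28 F4585
G1 X80.74 Y62.28 F4585
G1 X80.74 Y127.43 F4585
M5
G00 X74.05 Y141.60
M3 S126
G1 X77.11 Y121.06 F4585
G1 X84.23 Y105.85 F4585
G1 X95.41 Y95.96 F4585
G1 X110.65 Y91.39 F4585
G1 X129.96 Y92.14 F4585
M5
G00 X0.00 Y0.00

viewBox `0 0 213.28 213.16` with mm width/height → 1 unit = 1 mm. Flip: y_m = 213.16 − y_svg.

**Shape 1** — `<path>` closed polygon, stroke `#ff00ff` → engrave (S126, F4585). Machine vertices: (151.06,56.98) → (172.82,129.42) → (142.87,71.67) → (46.32,196.25) → (146.45,200.46) → (130.17,39.55) → (151.06,56.98). Closed: final G1 returns to the first vertex.

**Shape 2** — `<polyline>` line segment, stroke `#ff00ff` → engrave (S126, F4585). Machine vertices: (123.40,145.74) → (164.06,49.09). Open path.

**Shape 3** — `<rect>` rectangle, stroke `#ff00ff` → engrave (S126, F4585). Machine vertices: (80.74,127.43) → (128.28,127.43) → (128.28,62.28) → (80.74,62.28) → (80.74,127.43). Closed: final G1 returns to the first vertex.

**Shape 4** — `<path>` quadratic bezier, stroke `#ff00ff` → engrave (S126, F4585). Control points (SVG): P0=(74.05,71.56), P1=(76.62,129.55), P2=(129.96,121.02); sampled at t=k/5. Machine vertices: (74.05,141.60) → (77.11,121.06) → (84.23,105.85) → (95.41,95.96) → (110.65,91.39) → (129.96,92.14). Open path.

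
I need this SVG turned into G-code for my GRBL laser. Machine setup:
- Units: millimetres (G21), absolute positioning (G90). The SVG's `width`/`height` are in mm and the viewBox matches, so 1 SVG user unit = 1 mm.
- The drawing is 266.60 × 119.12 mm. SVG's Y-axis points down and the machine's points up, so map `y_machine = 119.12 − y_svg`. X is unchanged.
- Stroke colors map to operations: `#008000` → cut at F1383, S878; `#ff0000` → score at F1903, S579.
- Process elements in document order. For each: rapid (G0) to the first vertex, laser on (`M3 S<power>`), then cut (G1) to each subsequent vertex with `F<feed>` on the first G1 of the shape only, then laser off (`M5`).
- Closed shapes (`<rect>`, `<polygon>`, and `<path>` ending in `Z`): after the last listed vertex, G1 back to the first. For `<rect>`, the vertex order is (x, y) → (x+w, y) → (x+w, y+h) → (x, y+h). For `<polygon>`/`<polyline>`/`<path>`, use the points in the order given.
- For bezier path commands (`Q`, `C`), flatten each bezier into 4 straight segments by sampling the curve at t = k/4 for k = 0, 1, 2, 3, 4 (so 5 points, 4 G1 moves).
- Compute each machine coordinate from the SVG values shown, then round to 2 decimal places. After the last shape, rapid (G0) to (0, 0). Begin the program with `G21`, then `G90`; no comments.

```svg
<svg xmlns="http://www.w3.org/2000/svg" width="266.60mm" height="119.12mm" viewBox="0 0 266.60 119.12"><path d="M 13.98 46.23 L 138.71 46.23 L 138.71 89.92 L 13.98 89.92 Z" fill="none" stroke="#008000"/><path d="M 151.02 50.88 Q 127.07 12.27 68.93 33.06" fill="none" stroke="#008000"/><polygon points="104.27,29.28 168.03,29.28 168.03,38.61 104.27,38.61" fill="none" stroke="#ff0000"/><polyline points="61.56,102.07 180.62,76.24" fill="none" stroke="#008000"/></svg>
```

1 u = 1 mm; y_m = 119.12 − y.

[1] `<path>` rectangle, #008000→cut S878 F1383: (13.98,72.89) → (138.71,72.89) → (138.71,29.20) → (13.98,29.20) → (13.98,72.89) (closed)

[2] `<path>` quadratic bezier, #008000→cut S878 F1383: (151.02,68.24) → (136.91,83.83) → (118.52,92.00) → (95.86,92.74) → (68.93,86.06)

[3] `<polygon>` rectangle, #ff0000→score S579 F1903: (104.27,89.84) → (168.03,89.84) → (168.03,80.51) → (104.27,80.51) → (104.27,89.84) (closed)

[4] `<polyline>` line segment, #008000→cut S878 F1383: (61.56,17.05) → (180.62,42.88)

G21
G90
G0 X13.98 Y72.89
M3 S878
G1 X138.71 Y72.89 F1383
G1 X138.71 Y29.20
G1 X13.98 Y29.20
G1 X13.98 Y72.89
M5
G0 X151.02 Y68.24
M3 S878
G1 X136.91 Y83.83 F1383
G1 X118.52 Y92.00
G1 X95.86 Y92.74
G1 X68.93 Y86.06
M5
G0 X104.27 Y89.84
M3 S579
G1 X168.03 Y89.84 F1903
G1 X168.03 Y80.51
G1 X104.27 Y80.51
G1 X104.27 Y89.84
M5
G0 X61.56 Y17.05
M3 S878
G1 X180.62 Y42.88 F1383
M5
G0 X0.00 Y0.00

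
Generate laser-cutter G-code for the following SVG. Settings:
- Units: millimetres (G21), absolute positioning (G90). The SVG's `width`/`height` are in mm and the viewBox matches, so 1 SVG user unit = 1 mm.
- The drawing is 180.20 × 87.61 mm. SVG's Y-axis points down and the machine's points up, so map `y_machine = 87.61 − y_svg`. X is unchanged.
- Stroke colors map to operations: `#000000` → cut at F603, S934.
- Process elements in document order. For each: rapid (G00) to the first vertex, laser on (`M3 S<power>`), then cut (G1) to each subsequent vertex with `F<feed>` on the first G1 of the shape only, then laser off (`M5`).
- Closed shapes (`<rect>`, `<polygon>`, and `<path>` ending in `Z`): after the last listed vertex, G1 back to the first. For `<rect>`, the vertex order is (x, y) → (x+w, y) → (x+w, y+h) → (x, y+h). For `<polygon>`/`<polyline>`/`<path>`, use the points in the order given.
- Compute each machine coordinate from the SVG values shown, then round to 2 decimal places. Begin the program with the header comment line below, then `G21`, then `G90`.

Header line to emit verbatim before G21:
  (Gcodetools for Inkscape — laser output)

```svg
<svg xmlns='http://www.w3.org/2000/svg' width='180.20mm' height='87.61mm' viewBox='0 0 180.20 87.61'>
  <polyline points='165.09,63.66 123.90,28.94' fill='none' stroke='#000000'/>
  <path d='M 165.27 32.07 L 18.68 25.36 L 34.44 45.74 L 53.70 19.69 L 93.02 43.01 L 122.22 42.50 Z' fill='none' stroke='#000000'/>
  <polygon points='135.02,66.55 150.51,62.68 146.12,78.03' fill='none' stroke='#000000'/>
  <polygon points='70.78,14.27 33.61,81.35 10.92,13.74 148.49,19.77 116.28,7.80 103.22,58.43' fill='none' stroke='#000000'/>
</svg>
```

(Gcodetools for Inkscape — laser output)
G21
G90
G00 X165.09 Y23.95
M3 S934
G1 X123.90 Y58.67 F603
M5
G00 X165.27 Y55.54
M3 S934
G1 X18.68 Y62.25 F603
G1 X34.44 Y41.87
G1 X53.70 Y67.92
G1 X93.02 Y44.60
G1 X122.22 Y45.11
G1 X165.27 Y55.54
M5
G00 X135.02 Y21.06
M3 S934
G1 X150.51 Y24.93 F603
G1 X146.12 Y9.58
G1 X135.02 Y21.06
M5
G00 X70.78 Y73.34
M3 S934
G1 X33.61 Y6.26 F603
G1 X10.92 Y73.87
G1 X148.49 Y67.84
G1 X116.28 Y79.81
G1 X103.22 Y29.18
G1 X70.78 Y73.34
M5

Since the viewBox matches the mm dimensions, user units are millimetres directly. The only transform is the Y-flip y_m = 87.61 − y_svg.

Shape 1 is a line segment drawn with `<polyline>`. Its stroke #000000 means cut at S934, F603. After flipping Y the toolpath is (165.09,23.95) → (123.90,58.67).

Shape 2 is a closed polygon drawn with `<path>`. Its stroke #000000 means cut at S934, F603. After flipping Y the toolpath is (165.27,55.54) → (18.68,62.25) → (34.44,41.87) → (53.70,67.92) → (93.02,44.60) → (122.22,45.11) → (165.27,55.54), returning to the start.

Shape 3 is a regular polygon drawn with `<polygon>`. Its stroke #000000 means cut at S934, F603. After flipping Y the toolpath is (135.02,21.06) → (150.51,24.93) → (146.12,9.58) → (135.02,21.06), returning to the start.

Shape 4 is a closed polygon drawn with `<polygon>`. Its stroke #000000 means cut at S934, F603. After flipping Y the toolpath is (70.78,73.34) → (33.61,6.26) → (10.92,73.87) → (148.49,67.84) → (116.28,79.81) → (103.22,29.18) → (70.78,73.34), returning to the start.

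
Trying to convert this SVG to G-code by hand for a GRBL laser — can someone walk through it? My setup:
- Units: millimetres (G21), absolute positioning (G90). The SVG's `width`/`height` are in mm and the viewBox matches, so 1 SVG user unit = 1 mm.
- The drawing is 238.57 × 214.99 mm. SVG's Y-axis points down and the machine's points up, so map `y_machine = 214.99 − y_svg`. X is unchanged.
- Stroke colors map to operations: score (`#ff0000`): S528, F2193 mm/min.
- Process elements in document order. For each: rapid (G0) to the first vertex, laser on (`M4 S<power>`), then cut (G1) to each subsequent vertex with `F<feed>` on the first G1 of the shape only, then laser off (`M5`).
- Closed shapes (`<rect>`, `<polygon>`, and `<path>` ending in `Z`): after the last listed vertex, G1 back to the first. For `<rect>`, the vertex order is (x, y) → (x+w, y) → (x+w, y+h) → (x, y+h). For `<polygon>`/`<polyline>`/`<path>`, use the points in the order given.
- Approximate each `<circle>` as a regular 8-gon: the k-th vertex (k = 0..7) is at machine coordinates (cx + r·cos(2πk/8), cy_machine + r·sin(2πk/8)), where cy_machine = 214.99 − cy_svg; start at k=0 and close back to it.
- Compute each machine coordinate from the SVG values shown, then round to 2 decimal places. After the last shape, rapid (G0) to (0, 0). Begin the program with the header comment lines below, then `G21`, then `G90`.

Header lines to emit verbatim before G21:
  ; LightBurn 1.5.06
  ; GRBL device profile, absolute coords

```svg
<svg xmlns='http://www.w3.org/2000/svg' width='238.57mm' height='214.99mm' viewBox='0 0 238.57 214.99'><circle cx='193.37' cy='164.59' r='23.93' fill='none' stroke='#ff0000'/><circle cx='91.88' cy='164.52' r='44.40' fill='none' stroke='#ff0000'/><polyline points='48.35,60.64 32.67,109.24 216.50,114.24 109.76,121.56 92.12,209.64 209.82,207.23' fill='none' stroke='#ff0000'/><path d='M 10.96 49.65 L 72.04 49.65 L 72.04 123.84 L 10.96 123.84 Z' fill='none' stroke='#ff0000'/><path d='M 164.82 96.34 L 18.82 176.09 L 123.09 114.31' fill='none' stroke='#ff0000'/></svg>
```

; LightBurn 1.5.06
; GRBL device profile, absolute coords
G21
G90
G0 X217.30 Y50.40
M4 S528
G1 X210.29 Y67.32 F2193
G1 X193.37 Y74.33
G1 X176.45 Y67.32
G1 X169.44 Y50.40
G1 X176.45 Y33.48
G1 X193.37 Y26.47
G1 X210.29 Y33.48
G1 X217.30 Y50.40
M5
G0 X136.28 Y50.47
M4 S528
G1 X123.28 Y81.87 F2193
G1 X91.88 Y94.87
G1 X60.48 Y81.87
G1 X47.48 Y50.47
G1 X60.48 Y19.07
G1 X91.88 Y6.07
G1 X123.28 Y19.07
G1 X136.28 Y50.47
M5
G0 X48.35 Y154.35
M4 S528
G1 X32.67 Y105.75 F2193
G1 X216.50 Y100.75
G1 X109.76 Y93.43
G1 X92.12 Y5.35
G1 X209.82 Y7.76
M5
G0 X10.96 Y165.34
M4 S528
G1 X72.04 Y165.34 F2193
G1 X72.04 Y91.15
G1 X10.96 Y91.15
G1 X10.96 Y165.34
M5
G0 X164.82 Y118.65
M4 S528
G1 X18.82 Y38.90 F2193
G1 X123.09 Y100.68
M5
G0 X0.00 Y0.00

Since the viewBox matches the mm dimensions, user units are millimetres directly. The only transform is the Y-flip y_m = 214.99 − y_svg.

Shape 1 is a circle drawn with `<circle>`. Its stroke #ff0000 means score at S528, F2193. After flipping Y the toolpath is (217.30,50.40) → (210.29,67.32) → (193.37,74.33) → (176.45,67.32) → (169.44,50.40) → (176.45,33.48) → (193.37,26.47) → (210.29,33.48) → (217.30,50.40), returning to the start.

Shape 2 is a circle drawn with `<circle>`. Its stroke #ff0000 means score at S528, F2193. After flipping Y the toolpath is (136.28,50.47) → (123.28,81.87) → (91.88,94.87) → (60.48,81.87) → (47.48,50.47) → (60.48,19.07) → (91.88,6.07) → (123.28,19.07) → (136.28,50.47), returning to the start.

Shape 3 is a open polyline drawn with `<polyline>`. Its stroke #ff0000 means score at S528, F2193. After flipping Y the toolpath is (48.35,154.35) → (32.67,105.75) → (216.50,100.75) → (109.76,93.43) → (92.12,5.35) → (209.82,7.76).

Shape 4 is a rectangle drawn with `<path>`. Its stroke #ff0000 means score at S528, F2193. After flipping Y the toolpath is (10.96,165.34) → (72.04,165.34) → (72.04,91.15) → (10.96,91.15) → (10.96,165.34), returning to the start.

Shape 5 is a open polyline drawn with `<path>`. Its stroke #ff0000 means score at S528, F2193. After flipping Y the toolpath is (164.82,118.65) → (18.82,38.90) → (123.09,100.68).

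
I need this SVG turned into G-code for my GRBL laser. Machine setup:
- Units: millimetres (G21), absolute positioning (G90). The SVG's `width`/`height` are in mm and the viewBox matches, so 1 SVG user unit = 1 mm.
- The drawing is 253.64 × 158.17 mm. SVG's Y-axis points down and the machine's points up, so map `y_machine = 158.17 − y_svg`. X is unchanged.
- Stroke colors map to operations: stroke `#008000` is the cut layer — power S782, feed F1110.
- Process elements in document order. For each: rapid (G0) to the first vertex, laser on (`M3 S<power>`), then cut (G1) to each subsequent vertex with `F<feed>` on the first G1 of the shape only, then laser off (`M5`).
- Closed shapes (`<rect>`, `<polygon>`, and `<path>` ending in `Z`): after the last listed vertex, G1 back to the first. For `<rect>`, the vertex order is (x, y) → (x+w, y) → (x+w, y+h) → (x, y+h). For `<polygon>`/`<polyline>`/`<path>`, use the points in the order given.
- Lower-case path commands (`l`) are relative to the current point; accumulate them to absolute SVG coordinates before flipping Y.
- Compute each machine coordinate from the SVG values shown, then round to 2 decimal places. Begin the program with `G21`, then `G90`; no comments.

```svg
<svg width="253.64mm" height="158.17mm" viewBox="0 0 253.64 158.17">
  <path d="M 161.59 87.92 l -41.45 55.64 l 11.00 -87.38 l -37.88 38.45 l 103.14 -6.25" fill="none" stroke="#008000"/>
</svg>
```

1 u = 1 mm; y_m = 158.17 − y.

[1] `<path>` open polyline, #008000→cut S782 F1110: (161.59,70.25) → (120.14,14.61) → (131.14,101.99) → (93.26,63.54) → (196.40,69.79)

G21
G90
G0 X161.59 Y70.25
M3 S782
G1 X120.14 Y14.61 F1110
G1 X131.14 Y101.99
G1 X93.26 Y63.54
G1 X196.40 Y69.79
M5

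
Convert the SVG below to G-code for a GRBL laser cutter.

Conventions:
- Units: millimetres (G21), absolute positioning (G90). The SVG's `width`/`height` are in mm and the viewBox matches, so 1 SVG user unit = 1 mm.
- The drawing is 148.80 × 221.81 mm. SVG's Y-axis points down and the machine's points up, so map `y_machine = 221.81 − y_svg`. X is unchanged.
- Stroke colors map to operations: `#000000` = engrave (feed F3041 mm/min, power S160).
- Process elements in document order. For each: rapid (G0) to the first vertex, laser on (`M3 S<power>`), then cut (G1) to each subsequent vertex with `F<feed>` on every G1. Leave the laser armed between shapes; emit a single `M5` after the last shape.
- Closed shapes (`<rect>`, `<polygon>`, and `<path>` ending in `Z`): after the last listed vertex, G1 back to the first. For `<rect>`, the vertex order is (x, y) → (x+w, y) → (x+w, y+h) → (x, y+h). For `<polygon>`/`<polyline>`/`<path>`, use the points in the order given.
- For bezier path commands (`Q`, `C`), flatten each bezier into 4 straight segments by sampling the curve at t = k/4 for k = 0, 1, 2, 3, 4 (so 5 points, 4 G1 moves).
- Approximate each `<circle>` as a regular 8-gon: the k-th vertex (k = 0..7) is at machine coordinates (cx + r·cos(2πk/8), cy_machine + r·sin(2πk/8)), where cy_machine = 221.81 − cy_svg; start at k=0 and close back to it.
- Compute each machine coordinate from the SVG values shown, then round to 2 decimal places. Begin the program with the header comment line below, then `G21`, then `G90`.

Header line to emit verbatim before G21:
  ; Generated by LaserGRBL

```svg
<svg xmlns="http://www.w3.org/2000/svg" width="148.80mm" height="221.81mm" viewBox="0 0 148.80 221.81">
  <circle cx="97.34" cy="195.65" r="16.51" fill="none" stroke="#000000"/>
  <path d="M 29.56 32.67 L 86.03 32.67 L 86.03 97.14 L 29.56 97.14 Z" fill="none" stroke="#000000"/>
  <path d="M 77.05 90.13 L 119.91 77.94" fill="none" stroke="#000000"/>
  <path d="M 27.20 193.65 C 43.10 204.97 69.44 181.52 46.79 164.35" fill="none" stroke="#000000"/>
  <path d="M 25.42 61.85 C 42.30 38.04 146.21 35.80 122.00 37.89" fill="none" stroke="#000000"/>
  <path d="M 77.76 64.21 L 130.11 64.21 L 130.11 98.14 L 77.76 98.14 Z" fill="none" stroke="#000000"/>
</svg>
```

; Generated by LaserGRBL
G21
G90
G0 X113.85 Y26.16
M3 S160
G1 X109.01 Y37.83 F3041
G1 X97.34 Y42.67 F3041
G1 X85.67 Y37.83 F3041
G1 X80.83 Y26.16 F3041
G1 X85.67 Y14.49 F3041
G1 X97.34 Y9.65 F3041
G1 X109.01 Y14.49 F3041
G1 X113.85 Y26.16 F3041
G0 X29.56 Y189.14
M3 S160
G1 X86.03 Y189.14 F3041
G1 X86.03 Y124.67 F3041
G1 X29.56 Y124.67 F3041
G1 X29.56 Y189.14 F3041
G0 X77.05 Y131.68
M3 S160
G1 X119.91 Y143.87 F3041
G0 X27.20 Y28.16
M3 S160
G1 X40.15 Y25.55 F3041
G1 X51.45 Y32.13 F3041
G1 X55.52 Y44.05 F3041
G1 X46.79 Y57.46 F3041
G0 X25.42 Y159.96
M3 S160
G1 X51.04 Y174.04 F3041
G1 X89.12 Y181.65 F3041
G1 X119.50 Y184.41 F3041
G1 X122.00 Y183.92 F3041
G0 X77.76 Y157.60
M3 S160
G1 X130.11 Y157.60 F3041
G1 X130.11 Y123.67 F3041
G1 X77.76 Y123.67 F3041
G1 X77.76 Y157.60 F3041
M5

viewBox `0 0 148.80 221.81` with mm width/height → 1 unit = 1 mm. Flip: y_m = 221.81 − y_svg.

**Shape 1** — `<circle>` circle, stroke `#000000` → engrave (S160, F3041). Machine vertices: (113.85,26.16) → (109.01,37.83) → (97.34,42.67) → (85.67,37.83) → (80.83,26.16) → (85.67,14.49) → (97.34,9.65) → (109.01,14.49) → (113.85,26.16). Closed: final G1 returns to the first vertex.

**Shape 2** — `<path>` rectangle, stroke `#000000` → engrave (S160, F3041). Machine vertices: (29.56,189.14) → (86.03,189.14) → (86.03,124.67) → (29.56,124.67) → (29.56,189.14). Closed: final G1 returns to the first vertex.

**Shape 3** — `<path>` line segment, stroke `#000000` → engrave (S160, F3041). Machine vertices: (77.05,131.68) → (119.91,143.87). Open path.

**Shape 4** — `<path>` cubic bezier, stroke `#000000` → engrave (S160, F3041). Control points (SVG): P0=(27.20,193.65), P1=(43.10,204.97), P2=(69.44,181.52), P3=(46.79,164.35); sampled at t=k/4. Machine vertices: (27.20,28.16) → (40.15,25.55) → (51.45,32.13) → (55.52,44.05) → (46.79,57.46). Open path.

**Shape 5** — `<path>` cubic bezier, stroke `#000000` → engrave (S160, F3041). Control points (SVG): P0=(25.42,61.85), P1=(42.30,38.04), P2=(146.21,35.80), P3=(122.00,37.89); sampled at t=k/4. Machine vertices: (25.42,159.96) → (51.04,174.04) → (89.12,181.65) → (119.50,184.41) → (122.00,183.92). Open path.

**Shape 6** — `<path>` rectangle, stroke `#000000` → engrave (S160, F3041). Machine vertices: (77.76,157.60) → (130.11,157.60) → (130.11,123.67) → (77.76,123.67) → (77.76,157.60). Closed: final G1 returns to the first vertex.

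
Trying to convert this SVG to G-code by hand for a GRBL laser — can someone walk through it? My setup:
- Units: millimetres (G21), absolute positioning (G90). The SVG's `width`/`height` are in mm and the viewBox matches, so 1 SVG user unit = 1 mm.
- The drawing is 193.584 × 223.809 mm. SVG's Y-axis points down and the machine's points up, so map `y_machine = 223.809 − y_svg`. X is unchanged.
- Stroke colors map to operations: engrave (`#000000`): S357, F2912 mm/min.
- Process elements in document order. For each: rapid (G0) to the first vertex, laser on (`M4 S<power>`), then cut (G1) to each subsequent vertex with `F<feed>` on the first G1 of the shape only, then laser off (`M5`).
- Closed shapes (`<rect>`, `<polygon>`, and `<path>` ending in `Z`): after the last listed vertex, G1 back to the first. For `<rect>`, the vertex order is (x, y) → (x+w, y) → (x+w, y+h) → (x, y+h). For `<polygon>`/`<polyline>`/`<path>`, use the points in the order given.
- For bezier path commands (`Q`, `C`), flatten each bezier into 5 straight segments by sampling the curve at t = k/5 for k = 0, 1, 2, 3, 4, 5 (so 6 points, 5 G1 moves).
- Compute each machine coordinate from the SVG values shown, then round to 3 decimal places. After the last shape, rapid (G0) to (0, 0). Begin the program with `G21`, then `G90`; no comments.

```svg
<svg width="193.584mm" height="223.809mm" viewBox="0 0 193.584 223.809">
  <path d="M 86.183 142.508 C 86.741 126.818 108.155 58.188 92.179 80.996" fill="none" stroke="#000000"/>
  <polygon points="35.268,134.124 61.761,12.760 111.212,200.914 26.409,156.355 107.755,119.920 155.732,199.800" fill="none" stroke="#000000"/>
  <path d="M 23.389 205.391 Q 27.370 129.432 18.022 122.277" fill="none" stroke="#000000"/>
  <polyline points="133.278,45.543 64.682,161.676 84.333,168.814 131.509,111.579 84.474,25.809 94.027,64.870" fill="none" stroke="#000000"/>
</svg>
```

viewBox `0 0 193.584 223.809` with mm width/height → 1 unit = 1 mm. Flip: y_m = 223.809 − y_svg.

**Shape 1** — `<path>` cubic bezier, stroke `#000000` → engrave (S357, F2912). Control points (SVG): P0=(86.183,142.508), P1=(86.741,126.818), P2=(108.155,58.188), P3=(92.179,80.996); sampled at t=k/5. Machine vertices: (86.183,81.301) → (88.555,95.913) → (93.136,116.300) → (97.131,135.533) → (97.744,146.680) → (92.179,142.813). Open path.

**Shape 2** — `<polygon>` closed polygon, stroke `#000000` → engrave (S357, F2912). Machine vertices: (35.268,89.685) → (61.761,211.049) → (111.212,22.895) → (26.409,67.454) → (107.755,103.889) → (155.732,24.009) → (35.268,89.685). Closed: final G1 returns to the first vertex.

**Shape 3** — `<path>` quadratic bezier, stroke `#000000` → engrave (S357, F2912). Control points (SVG): P0=(23.389,205.391), P1=(27.370,129.432), P2=(18.022,122.277); sampled at t=k/5. Machine vertices: (23.389,18.418) → (24.448,46.049) → (24.441,68.177) → (23.368,84.799) → (21.228,95.918) → (18.022,101.532). Open path.

**Shape 4** — `<polyline>` open polyline, stroke `#000000` → engrave (S357, F2912). Machine vertices: (133.278,178.266) → (64.682,62.133) → (84.333,54.995) → (131.509,112.230) → (84.474,198.000) → (94.027,158.939). Open path.

G21
G90
G0 X86.183 Y81.301
M4 S357
G1 X88.555 Y95.913 F2912
G1 X93.136 Y116.300
G1 X97.131 Y135.533
G1 X97.744 Y146.680
G1 X92.179 Y142.813
M5
G0 X35.268 Y89.685
M4 S357
G1 X61.761 Y211.049 F2912
G1 X111.212 Y22.895
G1 X26.409 Y67.454
G1 X107.755 Y103.889
G1 X155.732 Y24.009
G1 X35.268 Y89.685
M5
G0 X23.389 Y18.418
M4 S357
G1 X24.448 Y46.049 F2912
G1 X24.441 Y68.177
G1 X23.368 Y84.799
G1 X21.228 Y95.918
G1 X18.022 Y101.532
M5
G0 X133.278 Y178.266
M4 S357
G1 X64.682 Y62.133 F2912
G1 X84.333 Y54.995
G1 X131.509 Y112.230
G1 X84.474 Y198.000
G1 X94.027 Y158.939
M5
G0 X0.000 Y0.000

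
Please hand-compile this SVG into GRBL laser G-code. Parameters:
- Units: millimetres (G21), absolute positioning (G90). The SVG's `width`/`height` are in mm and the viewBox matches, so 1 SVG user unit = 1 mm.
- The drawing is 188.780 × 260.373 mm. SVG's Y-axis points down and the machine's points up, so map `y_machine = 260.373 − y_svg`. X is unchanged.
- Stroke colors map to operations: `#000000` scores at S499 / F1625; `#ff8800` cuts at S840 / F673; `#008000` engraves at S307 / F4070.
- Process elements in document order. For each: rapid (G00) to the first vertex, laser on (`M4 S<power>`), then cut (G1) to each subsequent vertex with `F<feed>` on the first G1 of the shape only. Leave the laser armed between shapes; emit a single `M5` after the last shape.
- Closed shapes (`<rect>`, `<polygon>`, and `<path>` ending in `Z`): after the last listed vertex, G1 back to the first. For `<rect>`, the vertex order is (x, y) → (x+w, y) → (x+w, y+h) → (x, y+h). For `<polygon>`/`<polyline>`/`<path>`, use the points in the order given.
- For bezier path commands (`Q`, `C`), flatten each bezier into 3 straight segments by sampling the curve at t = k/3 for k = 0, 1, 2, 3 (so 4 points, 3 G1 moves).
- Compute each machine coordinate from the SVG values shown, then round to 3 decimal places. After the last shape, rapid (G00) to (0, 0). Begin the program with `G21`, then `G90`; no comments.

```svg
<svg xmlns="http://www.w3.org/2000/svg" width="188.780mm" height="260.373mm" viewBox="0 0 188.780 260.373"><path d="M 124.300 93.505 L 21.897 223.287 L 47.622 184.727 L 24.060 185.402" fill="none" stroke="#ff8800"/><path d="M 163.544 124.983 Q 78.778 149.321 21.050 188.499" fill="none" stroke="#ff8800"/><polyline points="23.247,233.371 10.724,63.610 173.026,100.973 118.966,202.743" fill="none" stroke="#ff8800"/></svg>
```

viewBox `0 0 188.780 260.373` with mm width/height → 1 unit = 1 mm. Flip: y_m = 260.373 − y_svg.

**Shape 1** — `<path>` open polyline, stroke `#ff8800` → cut (S840, F673). Machine vertices: (124.300,166.868) → (21.897,37.086) → (47.622,75.646) → (24.060,74.971). Open path.

**Shape 2** — `<path>` quadratic bezier, stroke `#ff8800` → cut (S840, F673). Control points (SVG): P0=(163.544,124.983), P1=(78.778,149.321), P2=(21.050,188.499); sampled at t=k/3. Machine vertices: (163.544,135.390) → (110.038,117.516) → (62.540,96.344) → (21.050,71.874). Open path.

**Shape 3** — `<polyline>` open polyline, stroke `#ff8800` → cut (S840, F673). Machine vertices: (23.247,27.002) → (10.724,196.763) → (173.026,159.400) → (118.966,57.630). Open path.

G21
G90
G00 X124.300 Y166.868
M4 S840
G1 X21.897 Y37.086 F673
G1 X47.622 Y75.646
G1 X24.060 Y74.971
G00 X163.544 Y135.390
M4 S840
G1 X110.038 Y117.516 F673
G1 X62.540 Y96.344
G1 X21.050 Y71.874
G00 X23.247 Y27.002
M4 S840
G1 X10.724 Y196.763 F673
G1 X173.026 Y159.400
G1 X118.966 Y57.630
M5
G00 X0.000 Y0.000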